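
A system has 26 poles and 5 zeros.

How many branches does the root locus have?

Root locus has n branches where n = number of poles = 26.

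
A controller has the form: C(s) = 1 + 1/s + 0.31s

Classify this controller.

This is a Proportional-Integral-Derivative (PID) controller.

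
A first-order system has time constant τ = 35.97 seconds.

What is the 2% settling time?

For first-order system, 2% settling time ≈ 4τ = 4 × 35.97 = 143.88 s.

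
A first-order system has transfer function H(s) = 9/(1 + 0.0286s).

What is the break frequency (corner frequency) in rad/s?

Corner frequency = 1/τ = 1/0.0286 = 34.965 rad/s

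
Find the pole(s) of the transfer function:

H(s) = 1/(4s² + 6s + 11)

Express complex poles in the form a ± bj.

Discriminant = 6² - 4×4×11 = 36 - 176 = -140 < 0, so the poles are a complex conjugate pair s = (-6 ± j√140)/(2×4). Real part = -6/(2×4) = -6/8 = -0.75; imaginary part = ±√140/(2×4) ≈ 1.4790. Poles: s = -0.75 ± 1.4790j.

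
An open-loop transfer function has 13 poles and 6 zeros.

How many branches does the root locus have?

Root locus has n branches where n = number of poles = 13.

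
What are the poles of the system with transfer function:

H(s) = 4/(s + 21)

Pole is where denominator = 0: s + 21 = 0, so s = -21.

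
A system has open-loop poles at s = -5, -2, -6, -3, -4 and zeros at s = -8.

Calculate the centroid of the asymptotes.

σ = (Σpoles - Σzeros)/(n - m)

σ = (Σpoles - Σzeros)/(n - m) = (-20 - (-8))/(5 - 1) = -12/4 = -3.0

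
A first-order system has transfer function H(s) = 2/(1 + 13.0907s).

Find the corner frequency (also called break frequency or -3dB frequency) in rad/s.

Corner frequency = 1/τ = 1/13.0907 = 0.076 rad/s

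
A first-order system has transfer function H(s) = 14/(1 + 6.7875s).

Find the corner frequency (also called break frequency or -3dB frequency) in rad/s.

Corner frequency = 1/τ = 1/6.7875 = 0.147 rad/s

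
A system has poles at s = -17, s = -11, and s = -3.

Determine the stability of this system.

All poles are in the left half-plane. System is stable.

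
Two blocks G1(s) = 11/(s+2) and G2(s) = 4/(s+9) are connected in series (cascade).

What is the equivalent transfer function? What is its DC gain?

Series: multiply transfer functions. G_eq = 11/(s+2) × 4/(s+9) = 44/((s+2)(s+9)). DC gain = 44/(2×9) = 2.4444.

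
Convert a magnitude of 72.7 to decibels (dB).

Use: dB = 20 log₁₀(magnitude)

dB = 20 log₁₀(72.7) = 37.2 dB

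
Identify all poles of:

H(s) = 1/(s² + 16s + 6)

Discriminant = 16² - 4×1×6 = 256 - 24 = 232 > 0, so two distinct real poles. Using quadratic formula: s = (-16 ± √232)/(2×1) = (-16 ± √232)/2, with √232 ≈ 15.2315. s₁ ≈ -0.3842, s₂ ≈ -15.6158. Poles: s₁ = -0.3842, s₂ = -15.6158.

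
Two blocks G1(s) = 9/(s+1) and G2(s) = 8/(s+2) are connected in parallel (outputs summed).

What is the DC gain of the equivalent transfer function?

Parallel: G_eq = G1 + G2. DC gain = G1(0) + G2(0) = 9/1 + 8/2 = 9 + 4 = 13.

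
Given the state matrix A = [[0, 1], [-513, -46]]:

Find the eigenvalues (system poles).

det(A - λI) = λ² - (-46)λ + 513 = (λ - (-27))(λ - (-19)). Eigenvalues: -27, -19.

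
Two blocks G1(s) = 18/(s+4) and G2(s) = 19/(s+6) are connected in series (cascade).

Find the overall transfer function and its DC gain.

Series: multiply transfer functions. G_eq = 18/(s+4) × 19/(s+6) = 342/((s+4)(s+6)). DC gain = 342/(4×6) = 14.25.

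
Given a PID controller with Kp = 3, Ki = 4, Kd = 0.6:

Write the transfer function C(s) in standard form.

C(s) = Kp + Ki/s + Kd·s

Substituting values: C(s) = 3 + 4/s + 0.6s = (0.6s² + 3s + 4)/s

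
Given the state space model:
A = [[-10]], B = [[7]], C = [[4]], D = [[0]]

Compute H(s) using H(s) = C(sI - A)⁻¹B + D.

(sI - A)⁻¹ = 1/(s + 10). H(s) = 4 × 7/(s + 10) + 0 = 28/(s + 10).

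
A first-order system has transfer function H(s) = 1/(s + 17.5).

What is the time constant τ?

For H(s) = 1/(s + 1/τ), the pole is at -1/τ = -17.5, so τ = 1/17.5 = 0.0571 s.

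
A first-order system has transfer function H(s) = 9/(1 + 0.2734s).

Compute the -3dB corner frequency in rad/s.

Corner frequency = 1/τ = 1/0.2734 = 3.658 rad/s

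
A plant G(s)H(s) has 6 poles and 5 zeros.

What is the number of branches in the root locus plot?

Root locus has n branches where n = number of poles = 6.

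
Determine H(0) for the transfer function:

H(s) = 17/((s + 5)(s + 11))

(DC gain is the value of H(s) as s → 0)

DC gain = H(0) = 17/(5 × 11) = 17/55 = 0.3091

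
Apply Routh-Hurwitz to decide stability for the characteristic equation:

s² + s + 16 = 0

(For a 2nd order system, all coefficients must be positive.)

Coefficients: 1, 1, 16. All positive, so system is stable.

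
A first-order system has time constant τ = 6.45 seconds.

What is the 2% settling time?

For first-order system, 2% settling time ≈ 4τ = 4 × 6.45 = 25.8 s.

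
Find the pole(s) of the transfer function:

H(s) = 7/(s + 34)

Pole is where denominator = 0: s + 34 = 0, so s = -34.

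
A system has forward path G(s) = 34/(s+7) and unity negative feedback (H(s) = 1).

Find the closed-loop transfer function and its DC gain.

T(s) = G/(1+GH) = [34/(s+7)] / [1 + 34/(s+7)] = 34/(s+7+34) = 34/(s+41). DC gain = 34/41 = 0.8293.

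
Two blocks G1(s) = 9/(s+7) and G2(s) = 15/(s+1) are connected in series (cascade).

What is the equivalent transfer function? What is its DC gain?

Series: multiply transfer functions. G_eq = 9/(s+7) × 15/(s+1) = 135/((s+7)(s+1)). DC gain = 135/(7×1) = 19.2857.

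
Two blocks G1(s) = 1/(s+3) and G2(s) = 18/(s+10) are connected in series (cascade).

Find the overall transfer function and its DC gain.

Series: multiply transfer functions. G_eq = 1/(s+3) × 18/(s+10) = 18/((s+3)(s+10)). DC gain = 18/(3×10) = 0.6.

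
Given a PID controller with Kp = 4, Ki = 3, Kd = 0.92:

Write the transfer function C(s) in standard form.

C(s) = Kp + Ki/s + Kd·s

Substituting values: C(s) = 4 + 3/s + 0.92s = (0.92s² + 4s + 3)/s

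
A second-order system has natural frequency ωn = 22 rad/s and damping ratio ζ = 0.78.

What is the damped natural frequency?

ωd = ωn√(1 - ζ²) = 22√(1 - 0.78²) = 13.77 rad/s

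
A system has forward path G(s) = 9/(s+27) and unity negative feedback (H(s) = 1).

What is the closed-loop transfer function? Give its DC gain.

T(s) = G/(1+GH) = [9/(s+27)] / [1 + 9/(s+27)] = 9/(s+27+9) = 9/(s+36). DC gain = 9/36 = 0.25.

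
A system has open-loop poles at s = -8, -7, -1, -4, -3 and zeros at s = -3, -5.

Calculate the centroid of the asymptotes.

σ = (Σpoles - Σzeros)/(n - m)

σ = (Σpoles - Σzeros)/(n - m) = (-23 - (-8))/(5 - 2) = -15/3 = -5.0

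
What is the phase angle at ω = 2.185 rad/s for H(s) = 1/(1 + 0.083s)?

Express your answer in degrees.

Phase = -arctan(ωτ) = -arctan(2.185 × 0.083) = -10.3°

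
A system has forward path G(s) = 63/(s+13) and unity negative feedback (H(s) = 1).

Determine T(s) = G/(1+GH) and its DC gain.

T(s) = G/(1+GH) = [63/(s+13)] / [1 + 63/(s+13)] = 63/(s+13+63) = 63/(s+76). DC gain = 63/76 = 0.8289.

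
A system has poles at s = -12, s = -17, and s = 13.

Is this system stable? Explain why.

Pole(s) at s = 13 are not in the left half-plane. System is unstable.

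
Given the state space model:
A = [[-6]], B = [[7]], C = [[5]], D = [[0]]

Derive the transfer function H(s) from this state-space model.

(sI - A)⁻¹ = 1/(s + 6). H(s) = 5 × 7/(s + 6) + 0 = 35/(s + 6).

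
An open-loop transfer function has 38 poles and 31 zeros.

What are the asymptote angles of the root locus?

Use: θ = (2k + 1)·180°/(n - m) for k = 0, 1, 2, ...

n - m = 38 - 31 = 7. Angles: θk = (2k + 1)·180°/7 = 25.71°, 77.14°, 128.57°, 180°, 231.43°, 282.86°, 334.29°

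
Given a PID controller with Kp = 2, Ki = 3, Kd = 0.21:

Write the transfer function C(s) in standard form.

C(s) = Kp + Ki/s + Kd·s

Substituting values: C(s) = 2 + 3/s + 0.21s = (0.21s² + 2s + 3)/s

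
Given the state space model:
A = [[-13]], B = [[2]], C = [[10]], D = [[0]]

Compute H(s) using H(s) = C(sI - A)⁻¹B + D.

(sI - A)⁻¹ = 1/(s + 13). H(s) = 10 × 2/(s + 13) + 0 = 20/(s + 13).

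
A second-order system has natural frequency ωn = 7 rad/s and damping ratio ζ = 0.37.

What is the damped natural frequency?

ωd = ωn√(1 - ζ²) = 7√(1 - 0.37²) = 6.5 rad/s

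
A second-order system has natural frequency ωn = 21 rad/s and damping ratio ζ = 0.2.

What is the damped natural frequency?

ωd = ωn√(1 - ζ²) = 21√(1 - 0.2²) = 20.58 rad/s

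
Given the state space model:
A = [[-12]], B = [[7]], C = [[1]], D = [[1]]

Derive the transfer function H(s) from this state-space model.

(sI - A)⁻¹ = 1/(s + 12). H(s) = 1×7/(s + 12) + 1 = (s + 19)/(s + 12).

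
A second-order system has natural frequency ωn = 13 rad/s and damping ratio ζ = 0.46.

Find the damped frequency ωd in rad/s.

ωd = ωn√(1 - ζ²) = 13√(1 - 0.46²) = 11.54 rad/s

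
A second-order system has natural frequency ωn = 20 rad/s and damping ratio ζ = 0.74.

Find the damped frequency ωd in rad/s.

ωd = ωn√(1 - ζ²) = 20√(1 - 0.74²) = 13.45 rad/s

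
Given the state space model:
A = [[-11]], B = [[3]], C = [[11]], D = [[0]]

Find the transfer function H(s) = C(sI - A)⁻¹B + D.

(sI - A)⁻¹ = 1/(s + 11). H(s) = 11 × 3/(s + 11) + 0 = 33/(s + 11).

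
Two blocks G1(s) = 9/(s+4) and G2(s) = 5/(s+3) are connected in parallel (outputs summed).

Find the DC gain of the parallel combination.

Parallel: G_eq = G1 + G2. DC gain = G1(0) + G2(0) = 9/4 + 5/3 = 2.25 + 1.6667 = 3.9167.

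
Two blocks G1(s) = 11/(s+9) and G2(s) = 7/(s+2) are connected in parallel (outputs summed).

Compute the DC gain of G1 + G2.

Parallel: G_eq = G1 + G2. DC gain = G1(0) + G2(0) = 11/9 + 7/2 = 1.2222 + 3.5 = 4.7222.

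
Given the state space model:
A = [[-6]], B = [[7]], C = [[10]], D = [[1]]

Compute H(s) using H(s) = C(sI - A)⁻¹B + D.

(sI - A)⁻¹ = 1/(s + 6). H(s) = 10×7/(s + 6) + 1 = (s + 76)/(s + 6).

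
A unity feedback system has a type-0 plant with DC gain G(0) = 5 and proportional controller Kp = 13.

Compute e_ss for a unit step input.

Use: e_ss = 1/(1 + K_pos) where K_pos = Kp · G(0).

K_pos = Kp · G(0) = 13 × 5 = 65. e_ss = 1/(1 + 65) = 0.0152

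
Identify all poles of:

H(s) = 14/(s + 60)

Pole is where denominator = 0: s + 60 = 0, so s = -60.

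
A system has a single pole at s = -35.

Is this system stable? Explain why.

Pole at s = -35 is in the left half-plane. Stable.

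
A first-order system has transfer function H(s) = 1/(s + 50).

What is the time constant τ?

For H(s) = 1/(s + 1/τ), the pole is at -1/τ = -50, so τ = 1/50 = 0.02 s.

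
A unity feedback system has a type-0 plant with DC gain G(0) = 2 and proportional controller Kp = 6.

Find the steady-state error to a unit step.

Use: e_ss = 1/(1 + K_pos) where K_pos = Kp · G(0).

K_pos = Kp · G(0) = 6 × 2 = 12. e_ss = 1/(1 + 12) = 0.0769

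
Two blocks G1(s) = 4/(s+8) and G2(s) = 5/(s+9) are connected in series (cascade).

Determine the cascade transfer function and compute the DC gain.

Series: multiply transfer functions. G_eq = 4/(s+8) × 5/(s+9) = 20/((s+8)(s+9)). DC gain = 20/(8×9) = 0.2778.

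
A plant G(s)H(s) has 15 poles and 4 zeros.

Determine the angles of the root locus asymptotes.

n - m = 15 - 4 = 11. Angles: θk = (2k + 1)·180°/11 = 16.36°, 49.09°, 81.82°, 114.55°, 147.27°, 180°, 212.73°, 245.45°, 278.18°, 310.91°, 343.64°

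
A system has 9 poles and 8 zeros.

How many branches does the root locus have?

Root locus has n branches where n = number of poles = 9.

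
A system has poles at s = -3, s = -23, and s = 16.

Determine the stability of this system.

Pole(s) at s = 16 are not in the left half-plane. System is unstable.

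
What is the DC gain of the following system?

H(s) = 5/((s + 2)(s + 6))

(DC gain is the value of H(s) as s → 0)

DC gain = H(0) = 5/(2 × 6) = 5/12 = 0.4167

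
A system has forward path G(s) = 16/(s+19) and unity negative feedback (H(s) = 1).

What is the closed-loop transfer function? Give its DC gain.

T(s) = G/(1+GH) = [16/(s+19)] / [1 + 16/(s+19)] = 16/(s+19+16) = 16/(s+35). DC gain = 16/35 = 0.4571.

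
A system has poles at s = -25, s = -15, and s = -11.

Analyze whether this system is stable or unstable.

All poles are in the left half-plane. System is stable.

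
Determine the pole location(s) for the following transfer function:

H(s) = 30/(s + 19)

Pole is where denominator = 0: s + 19 = 0, so s = -19.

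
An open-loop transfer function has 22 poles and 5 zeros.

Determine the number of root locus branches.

Root locus has n branches where n = number of poles = 22.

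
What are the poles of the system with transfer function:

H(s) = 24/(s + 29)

Pole is where denominator = 0: s + 29 = 0, so s = -29.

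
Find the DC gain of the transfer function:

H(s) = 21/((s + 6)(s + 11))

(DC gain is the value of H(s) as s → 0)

DC gain = H(0) = 21/(6 × 11) = 21/66 = 0.3182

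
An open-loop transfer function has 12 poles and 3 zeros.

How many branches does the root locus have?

Root locus has n branches where n = number of poles = 12.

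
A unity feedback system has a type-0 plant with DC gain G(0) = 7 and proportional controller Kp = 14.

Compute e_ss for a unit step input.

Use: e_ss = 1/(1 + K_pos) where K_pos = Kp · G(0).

K_pos = Kp · G(0) = 14 × 7 = 98. e_ss = 1/(1 + 98) = 0.0101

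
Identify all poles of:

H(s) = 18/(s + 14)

Pole is where denominator = 0: s + 14 = 0, so s = -14.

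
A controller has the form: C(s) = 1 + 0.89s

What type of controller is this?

This is a Proportional-Derivative (PD) controller.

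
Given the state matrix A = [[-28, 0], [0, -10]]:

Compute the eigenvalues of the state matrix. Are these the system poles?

For diagonal matrix, eigenvalues are diagonal entries: λ₁ = -28, λ₂ = -10. Eigenvalues of A = system poles.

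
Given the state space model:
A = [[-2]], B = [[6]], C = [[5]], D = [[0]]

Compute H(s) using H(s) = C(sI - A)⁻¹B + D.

(sI - A)⁻¹ = 1/(s + 2). H(s) = 5 × 6/(s + 2) + 0 = 30/(s + 2).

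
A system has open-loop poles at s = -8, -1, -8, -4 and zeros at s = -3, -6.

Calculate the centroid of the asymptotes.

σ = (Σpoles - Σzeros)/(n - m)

σ = (Σpoles - Σzeros)/(n - m) = (-21 - (-9))/(4 - 2) = -12/2 = -6.0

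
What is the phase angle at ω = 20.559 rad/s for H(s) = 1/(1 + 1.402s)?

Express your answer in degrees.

Phase = -arctan(ωτ) = -arctan(20.559 × 1.402) = -88.0°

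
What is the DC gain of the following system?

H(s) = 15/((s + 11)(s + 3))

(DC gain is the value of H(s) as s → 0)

DC gain = H(0) = 15/(11 × 3) = 15/33 = 0.4545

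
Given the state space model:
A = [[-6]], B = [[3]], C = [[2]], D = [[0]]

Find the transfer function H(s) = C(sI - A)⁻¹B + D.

(sI - A)⁻¹ = 1/(s + 6). H(s) = 2 × 3/(s + 6) + 0 = 6/(s + 6).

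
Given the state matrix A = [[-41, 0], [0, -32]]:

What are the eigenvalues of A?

For diagonal matrix, eigenvalues are diagonal entries: λ₁ = -41, λ₂ = -32.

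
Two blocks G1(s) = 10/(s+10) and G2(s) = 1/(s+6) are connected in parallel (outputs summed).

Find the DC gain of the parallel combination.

Parallel: G_eq = G1 + G2. DC gain = G1(0) + G2(0) = 10/10 + 1/6 = 1 + 0.1667 = 1.1667.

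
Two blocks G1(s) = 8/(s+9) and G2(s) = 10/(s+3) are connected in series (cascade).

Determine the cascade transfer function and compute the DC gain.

Series: multiply transfer functions. G_eq = 8/(s+9) × 10/(s+3) = 80/((s+9)(s+3)). DC gain = 80/(9×3) = 2.9630.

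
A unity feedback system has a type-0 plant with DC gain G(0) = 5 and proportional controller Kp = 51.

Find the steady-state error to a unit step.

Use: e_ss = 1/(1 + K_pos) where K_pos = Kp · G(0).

K_pos = Kp · G(0) = 51 × 5 = 255. e_ss = 1/(1 + 255) = 0.00390625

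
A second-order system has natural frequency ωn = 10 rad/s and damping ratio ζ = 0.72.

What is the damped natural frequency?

ωd = ωn√(1 - ζ²) = 10√(1 - 0.72²) = 6.94 rad/s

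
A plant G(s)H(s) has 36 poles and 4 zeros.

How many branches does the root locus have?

Root locus has n branches where n = number of poles = 36.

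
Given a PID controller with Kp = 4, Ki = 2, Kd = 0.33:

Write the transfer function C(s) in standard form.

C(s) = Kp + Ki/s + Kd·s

Substituting values: C(s) = 4 + 2/s + 0.33s = (0.33s² + 4s + 2)/s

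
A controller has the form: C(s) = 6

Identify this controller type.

This is a Proportional (P) controller.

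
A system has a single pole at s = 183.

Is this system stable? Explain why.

Pole at s = 183 is in the right half-plane. Unstable.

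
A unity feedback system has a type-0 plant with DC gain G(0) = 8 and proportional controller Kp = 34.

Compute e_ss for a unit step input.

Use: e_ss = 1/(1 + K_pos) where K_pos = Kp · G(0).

K_pos = Kp · G(0) = 34 × 8 = 272. e_ss = 1/(1 + 272) = 0.0037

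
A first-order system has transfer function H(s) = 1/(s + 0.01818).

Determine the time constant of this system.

For H(s) = 1/(s + 1/τ), the pole is at -1/τ = -0.01818, so τ = 1/0.01818 = 55.01 s.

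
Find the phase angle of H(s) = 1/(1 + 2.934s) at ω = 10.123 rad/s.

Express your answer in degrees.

Phase = -arctan(ωτ) = -arctan(10.123 × 2.934) = -88.1°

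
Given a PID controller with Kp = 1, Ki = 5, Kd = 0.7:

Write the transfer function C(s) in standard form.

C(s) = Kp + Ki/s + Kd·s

Substituting values: C(s) = 1 + 5/s + 0.7s = (0.7s² + s + 5)/s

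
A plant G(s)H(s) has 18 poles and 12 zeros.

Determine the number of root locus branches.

Root locus has n branches where n = number of poles = 18.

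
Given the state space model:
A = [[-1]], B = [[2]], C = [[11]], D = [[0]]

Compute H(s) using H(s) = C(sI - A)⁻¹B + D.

(sI - A)⁻¹ = 1/(s + 1). H(s) = 11 × 2/(s + 1) + 0 = 22/(s + 1).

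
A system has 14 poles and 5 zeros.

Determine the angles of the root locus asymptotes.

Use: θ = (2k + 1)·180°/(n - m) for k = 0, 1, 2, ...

n - m = 14 - 5 = 9. Angles: θk = (2k + 1)·180°/9 = 20°, 60°, 100°, 140°, 180°, 220°, 260°, 300°, 340°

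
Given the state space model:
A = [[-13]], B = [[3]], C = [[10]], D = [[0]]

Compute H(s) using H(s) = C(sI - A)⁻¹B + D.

(sI - A)⁻¹ = 1/(s + 13). H(s) = 10 × 3/(s + 13) + 0 = 30/(s + 13).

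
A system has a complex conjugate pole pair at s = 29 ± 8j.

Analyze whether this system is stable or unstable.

Real part of poles is 29 (> 0, right half-plane). Unstable.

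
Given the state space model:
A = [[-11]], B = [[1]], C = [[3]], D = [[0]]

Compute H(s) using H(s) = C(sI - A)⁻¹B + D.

(sI - A)⁻¹ = 1/(s + 11). H(s) = 3 × 1/(s + 11) + 0 = 3/(s + 11).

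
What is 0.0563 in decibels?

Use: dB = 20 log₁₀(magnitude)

dB = 20 log₁₀(0.0563) = -25.0 dB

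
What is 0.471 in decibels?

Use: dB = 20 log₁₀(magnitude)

dB = 20 log₁₀(0.471) = -6.5 dB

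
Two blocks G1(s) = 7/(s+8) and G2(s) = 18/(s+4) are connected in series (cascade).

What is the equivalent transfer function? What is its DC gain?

Series: multiply transfer functions. G_eq = 7/(s+8) × 18/(s+4) = 126/((s+8)(s+4)). DC gain = 126/(8×4) = 3.9375.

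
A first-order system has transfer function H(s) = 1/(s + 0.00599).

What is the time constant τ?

For H(s) = 1/(s + 1/τ), the pole is at -1/τ = -0.00599, so τ = 1/0.00599 = 166.9 s.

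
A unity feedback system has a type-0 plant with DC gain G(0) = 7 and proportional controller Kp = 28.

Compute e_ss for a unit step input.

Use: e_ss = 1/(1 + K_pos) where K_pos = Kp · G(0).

K_pos = Kp · G(0) = 28 × 7 = 196. e_ss = 1/(1 + 196) = 0.0051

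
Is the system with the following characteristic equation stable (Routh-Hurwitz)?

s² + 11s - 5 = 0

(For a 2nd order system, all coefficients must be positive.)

Coefficients: 1, 11, -5. c=-5 not positive, so system is unstable.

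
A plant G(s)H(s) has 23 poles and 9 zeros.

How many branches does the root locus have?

Root locus has n branches where n = number of poles = 23.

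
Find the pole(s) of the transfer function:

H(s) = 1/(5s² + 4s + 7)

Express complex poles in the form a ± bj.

Discriminant = 4² - 4×5×7 = 16 - 140 = -124 < 0, so the poles are a complex conjugate pair s = (-4 ± j√124)/(2×5). Real part = -4/(2×5) = -4/10 = -0.4; imaginary part = ±√124/(2×5) ≈ 1.1136. Poles: s = -0.4 ± 1.1136j.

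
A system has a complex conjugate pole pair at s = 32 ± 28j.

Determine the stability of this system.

Real part of poles is 32 (> 0, right half-plane). Unstable.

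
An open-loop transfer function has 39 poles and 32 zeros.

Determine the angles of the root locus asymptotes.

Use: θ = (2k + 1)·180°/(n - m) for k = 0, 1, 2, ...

n - m = 39 - 32 = 7. Angles: θk = (2k + 1)·180°/7 = 25.71°, 77.14°, 128.57°, 180°, 231.43°, 282.86°, 334.29°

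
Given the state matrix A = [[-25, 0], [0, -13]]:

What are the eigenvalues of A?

For diagonal matrix, eigenvalues are diagonal entries: λ₁ = -25, λ₂ = -13.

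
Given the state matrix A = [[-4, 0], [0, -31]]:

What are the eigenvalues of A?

For diagonal matrix, eigenvalues are diagonal entries: λ₁ = -4, λ₂ = -31.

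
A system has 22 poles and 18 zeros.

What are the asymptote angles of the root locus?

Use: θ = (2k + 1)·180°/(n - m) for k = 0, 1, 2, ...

n - m = 22 - 18 = 4. Angles: θk = (2k + 1)·180°/4 = 45°, 135°, 225°, 315°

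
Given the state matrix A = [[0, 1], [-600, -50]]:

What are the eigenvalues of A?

det(A - λI) = λ² - (-50)λ + 600 = (λ - (-30))(λ - (-20)). Eigenvalues: -30, -20.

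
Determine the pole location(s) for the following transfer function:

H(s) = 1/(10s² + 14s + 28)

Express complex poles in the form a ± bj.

Discriminant = 14² - 4×10×28 = 196 - 1120 = -924 < 0, so the poles are a complex conjugate pair s = (-14 ± j√924)/(2×10). Real part = -14/(2×10) = -14/20 = -0.7; imaginary part = ±√924/(2×10) ≈ 1.5199. Poles: s = -0.7 ± 1.5199j.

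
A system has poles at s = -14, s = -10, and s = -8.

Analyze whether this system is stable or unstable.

All poles are in the left half-plane. System is stable.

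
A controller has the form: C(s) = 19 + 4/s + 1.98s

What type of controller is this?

This is a Proportional-Integral-Derivative (PID) controller.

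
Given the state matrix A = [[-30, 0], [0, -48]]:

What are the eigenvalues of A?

For diagonal matrix, eigenvalues are diagonal entries: λ₁ = -30, λ₂ = -48.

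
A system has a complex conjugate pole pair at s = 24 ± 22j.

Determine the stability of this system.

Real part of poles is 24 (> 0, right half-plane). Unstable.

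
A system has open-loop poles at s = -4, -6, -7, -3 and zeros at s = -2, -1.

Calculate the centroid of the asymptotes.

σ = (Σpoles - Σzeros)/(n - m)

σ = (Σpoles - Σzeros)/(n - m) = (-20 - (-3))/(4 - 2) = -17/2 = -8.5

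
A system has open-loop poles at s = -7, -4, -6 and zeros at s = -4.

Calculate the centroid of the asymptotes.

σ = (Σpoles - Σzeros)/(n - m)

σ = (Σpoles - Σzeros)/(n - m) = (-17 - (-4))/(3 - 1) = -13/2 = -6.5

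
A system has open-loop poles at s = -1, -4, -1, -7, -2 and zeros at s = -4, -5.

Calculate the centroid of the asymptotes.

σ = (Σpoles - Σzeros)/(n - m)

σ = (Σpoles - Σzeros)/(n - m) = (-15 - (-9))/(5 - 2) = -6/3 = -2.0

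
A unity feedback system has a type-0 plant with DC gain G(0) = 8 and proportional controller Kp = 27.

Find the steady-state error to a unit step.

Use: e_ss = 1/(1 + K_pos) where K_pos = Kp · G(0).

K_pos = Kp · G(0) = 27 × 8 = 216. e_ss = 1/(1 + 216) = 0.0046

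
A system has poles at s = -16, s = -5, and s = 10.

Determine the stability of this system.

Pole(s) at s = 10 are not in the left half-plane. System is unstable.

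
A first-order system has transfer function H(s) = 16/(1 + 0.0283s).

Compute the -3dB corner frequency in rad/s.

Corner frequency = 1/τ = 1/0.0283 = 35.336 rad/s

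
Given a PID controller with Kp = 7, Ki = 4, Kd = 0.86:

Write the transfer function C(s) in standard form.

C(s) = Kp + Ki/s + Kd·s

Substituting values: C(s) = 7 + 4/s + 0.86s = (0.86s² + 7s + 4)/s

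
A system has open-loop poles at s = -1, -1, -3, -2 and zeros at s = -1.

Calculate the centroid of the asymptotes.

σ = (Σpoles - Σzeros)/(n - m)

σ = (Σpoles - Σzeros)/(n - m) = (-7 - (-1))/(4 - 1) = -6/3 = -2.0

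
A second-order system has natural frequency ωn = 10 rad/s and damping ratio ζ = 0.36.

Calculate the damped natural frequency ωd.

ωd = ωn√(1 - ζ²) = 10√(1 - 0.36²) = 9.33 rad/s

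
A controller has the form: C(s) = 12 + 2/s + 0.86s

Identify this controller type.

This is a Proportional-Integral-Derivative (PID) controller.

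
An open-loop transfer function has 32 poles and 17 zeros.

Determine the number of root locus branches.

Root locus has n branches where n = number of poles = 32.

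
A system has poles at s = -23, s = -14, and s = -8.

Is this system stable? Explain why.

All poles are in the left half-plane. System is stable.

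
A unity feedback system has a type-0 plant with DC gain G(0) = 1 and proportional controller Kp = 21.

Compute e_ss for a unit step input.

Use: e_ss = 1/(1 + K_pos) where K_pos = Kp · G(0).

K_pos = Kp · G(0) = 21 × 1 = 21. e_ss = 1/(1 + 21) = 0.0455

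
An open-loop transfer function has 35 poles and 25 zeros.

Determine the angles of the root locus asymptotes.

n - m = 35 - 25 = 10. Angles: θk = (2k + 1)·180°/10 = 18°, 54°, 90°, 126°, 162°, 198°, 234°, 270°, 306°, 342°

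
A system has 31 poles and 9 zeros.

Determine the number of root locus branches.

Root locus has n branches where n = number of poles = 31.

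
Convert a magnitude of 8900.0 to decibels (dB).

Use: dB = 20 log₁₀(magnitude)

dB = 20 log₁₀(8900.0) = 79.0 dB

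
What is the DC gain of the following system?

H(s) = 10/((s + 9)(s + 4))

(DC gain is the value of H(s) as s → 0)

DC gain = H(0) = 10/(9 × 4) = 10/36 = 0.2778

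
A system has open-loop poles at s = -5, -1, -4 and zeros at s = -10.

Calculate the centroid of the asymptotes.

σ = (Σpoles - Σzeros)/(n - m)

σ = (Σpoles - Σzeros)/(n - m) = (-10 - (-10))/(3 - 1) = 0/2 = 0.0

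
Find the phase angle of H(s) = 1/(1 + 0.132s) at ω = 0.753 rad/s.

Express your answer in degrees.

Phase = -arctan(ωτ) = -arctan(0.753 × 0.132) = -5.7°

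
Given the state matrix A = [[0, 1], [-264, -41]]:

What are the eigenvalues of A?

det(A - λI) = λ² - (-41)λ + 264 = (λ - (-33))(λ - (-8)). Eigenvalues: -33, -8.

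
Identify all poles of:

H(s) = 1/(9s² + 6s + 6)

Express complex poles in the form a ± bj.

Discriminant = 6² - 4×9×6 = 36 - 216 = -180 < 0, so the poles are a complex conjugate pair s = (-6 ± j√180)/(2×9). Real part = -6/(2×9) = -6/18 ≈ -0.3333; imaginary part = ±√180/(2×9) ≈ 0.7454. Poles: s = -0.3333 ± 0.7454j.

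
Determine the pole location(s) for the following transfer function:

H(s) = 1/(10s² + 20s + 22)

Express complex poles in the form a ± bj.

Discriminant = 20² - 4×10×22 = 400 - 880 = -480 < 0, so the poles are a complex conjugate pair s = (-20 ± j√480)/(2×10). Real part = -20/(2×10) = -20/20 = -1; imaginary part = ±√480/(2×10) ≈ 1.0954. Poles: s = -1 ± 1.0954j.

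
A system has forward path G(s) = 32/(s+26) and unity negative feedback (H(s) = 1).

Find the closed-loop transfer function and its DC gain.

T(s) = G/(1+GH) = [32/(s+26)] / [1 + 32/(s+26)] = 32/(s+26+32) = 32/(s+58). DC gain = 32/58 = 0.5517.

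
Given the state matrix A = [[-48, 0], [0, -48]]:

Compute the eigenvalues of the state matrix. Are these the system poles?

For diagonal matrix, eigenvalues are diagonal entries: λ₁ = -48, λ₂ = -48. Eigenvalues of A = system poles.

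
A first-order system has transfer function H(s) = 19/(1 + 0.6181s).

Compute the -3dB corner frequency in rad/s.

Corner frequency = 1/τ = 1/0.6181 = 1.618 rad/s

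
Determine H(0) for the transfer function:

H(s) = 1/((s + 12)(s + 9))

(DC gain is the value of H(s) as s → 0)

DC gain = H(0) = 1/(12 × 9) = 1/108 = 0.0093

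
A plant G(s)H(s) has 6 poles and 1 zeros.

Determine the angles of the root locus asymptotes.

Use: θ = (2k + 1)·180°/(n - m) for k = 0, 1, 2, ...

n - m = 6 - 1 = 5. Angles: θk = (2k + 1)·180°/5 = 36°, 108°, 180°, 252°, 324°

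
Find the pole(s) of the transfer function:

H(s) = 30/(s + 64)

Pole is where denominator = 0: s + 64 = 0, so s = -64.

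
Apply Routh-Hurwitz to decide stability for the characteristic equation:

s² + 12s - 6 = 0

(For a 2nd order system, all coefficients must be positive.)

Coefficients: 1, 12, -6. c=-6 not positive, so system is unstable.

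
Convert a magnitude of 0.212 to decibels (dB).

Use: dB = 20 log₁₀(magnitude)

dB = 20 log₁₀(0.212) = -13.5 dB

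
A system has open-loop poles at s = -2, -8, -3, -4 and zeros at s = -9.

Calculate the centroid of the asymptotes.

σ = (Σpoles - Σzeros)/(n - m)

σ = (Σpoles - Σzeros)/(n - m) = (-17 - (-9))/(4 - 1) = -8/3 = -2.67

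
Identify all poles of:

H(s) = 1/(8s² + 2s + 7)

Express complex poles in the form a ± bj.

Discriminant = 2² - 4×8×7 = 4 - 224 = -220 < 0, so the poles are a complex conjugate pair s = (-2 ± j√220)/(2×8). Real part = -2/(2×8) = -2/16 = -0.125; imaginary part = ±√220/(2×8) ≈ 0.9270. Poles: s = -0.125 ± 0.9270j.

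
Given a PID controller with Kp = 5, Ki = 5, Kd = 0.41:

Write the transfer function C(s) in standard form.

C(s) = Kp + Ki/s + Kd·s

Substituting values: C(s) = 5 + 5/s + 0.41s = (0.41s² + 5s + 5)/s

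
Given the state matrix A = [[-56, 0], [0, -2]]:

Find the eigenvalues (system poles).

For diagonal matrix, eigenvalues are diagonal entries: λ₁ = -56, λ₂ = -2.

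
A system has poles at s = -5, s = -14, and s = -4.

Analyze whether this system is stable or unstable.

All poles are in the left half-plane. System is stable.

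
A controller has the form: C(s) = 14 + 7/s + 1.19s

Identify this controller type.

This is a Proportional-Integral-Derivative (PID) controller.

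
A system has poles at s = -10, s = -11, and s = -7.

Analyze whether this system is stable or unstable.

All poles are in the left half-plane. System is stable.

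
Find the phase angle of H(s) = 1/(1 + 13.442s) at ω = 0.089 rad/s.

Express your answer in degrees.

Phase = -arctan(ωτ) = -arctan(0.089 × 13.442) = -50.1°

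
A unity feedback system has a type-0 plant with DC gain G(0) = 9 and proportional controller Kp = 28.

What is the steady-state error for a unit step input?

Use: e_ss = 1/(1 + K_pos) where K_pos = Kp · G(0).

K_pos = Kp · G(0) = 28 × 9 = 252. e_ss = 1/(1 + 252) = 0.0040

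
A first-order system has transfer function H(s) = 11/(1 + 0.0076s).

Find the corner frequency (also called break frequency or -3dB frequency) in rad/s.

Corner frequency = 1/τ = 1/0.0076 = 131.579 rad/s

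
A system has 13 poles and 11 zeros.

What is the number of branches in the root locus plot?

Root locus has n branches where n = number of poles = 13.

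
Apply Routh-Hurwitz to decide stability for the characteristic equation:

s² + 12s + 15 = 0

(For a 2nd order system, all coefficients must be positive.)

Coefficients: 1, 12, 15. All positive, so system is stable.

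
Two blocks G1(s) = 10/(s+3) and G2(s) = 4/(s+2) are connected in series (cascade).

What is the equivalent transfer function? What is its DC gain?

Series: multiply transfer functions. G_eq = 10/(s+3) × 4/(s+2) = 40/((s+3)(s+2)). DC gain = 40/(3×2) = 6.6667.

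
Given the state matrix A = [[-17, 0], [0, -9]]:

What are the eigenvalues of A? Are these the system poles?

For diagonal matrix, eigenvalues are diagonal entries: λ₁ = -17, λ₂ = -9. Eigenvalues of A = system poles.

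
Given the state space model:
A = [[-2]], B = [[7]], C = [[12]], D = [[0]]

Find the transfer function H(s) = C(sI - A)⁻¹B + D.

(sI - A)⁻¹ = 1/(s + 2). H(s) = 12 × 7/(s + 2) + 0 = 84/(s + 2).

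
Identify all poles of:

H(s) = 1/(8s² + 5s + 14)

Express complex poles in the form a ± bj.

Discriminant = 5² - 4×8×14 = 25 - 448 = -423 < 0, so the poles are a complex conjugate pair s = (-5 ± j√423)/(2×8). Real part = -5/(2×8) = -5/16 = -0.3125; imaginary part = ±√423/(2×8) ≈ 1.2854. Poles: s = -0.3125 ± 1.2854j.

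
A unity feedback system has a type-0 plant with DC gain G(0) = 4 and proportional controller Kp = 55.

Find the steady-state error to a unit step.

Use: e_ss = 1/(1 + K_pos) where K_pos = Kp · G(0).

K_pos = Kp · G(0) = 55 × 4 = 220. e_ss = 1/(1 + 220) = 0.0045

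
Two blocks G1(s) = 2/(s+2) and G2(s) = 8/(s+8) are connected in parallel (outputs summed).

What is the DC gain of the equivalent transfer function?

Parallel: G_eq = G1 + G2. DC gain = G1(0) + G2(0) = 2/2 + 8/8 = 1 + 1 = 2.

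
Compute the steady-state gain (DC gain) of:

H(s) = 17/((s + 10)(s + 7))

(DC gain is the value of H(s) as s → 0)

DC gain = H(0) = 17/(10 × 7) = 17/70 = 0.2429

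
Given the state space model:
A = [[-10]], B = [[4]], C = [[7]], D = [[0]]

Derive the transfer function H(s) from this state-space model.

(sI - A)⁻¹ = 1/(s + 10). H(s) = 7 × 4/(s + 10) + 0 = 28/(s + 10).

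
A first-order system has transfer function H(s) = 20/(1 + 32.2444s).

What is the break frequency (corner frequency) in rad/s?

Corner frequency = 1/τ = 1/32.2444 = 0.031 rad/s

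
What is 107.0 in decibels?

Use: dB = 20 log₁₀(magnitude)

dB = 20 log₁₀(107.0) = 40.6 dB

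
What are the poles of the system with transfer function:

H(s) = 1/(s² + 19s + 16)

Discriminant = 19² - 4×1×16 = 361 - 64 = 297 > 0, so two distinct real poles. Using quadratic formula: s = (-19 ± √297)/(2×1) = (-19 ± √297)/2, with √297 ≈ 17.2337. s₁ ≈ -0.8832, s₂ ≈ -18.1168. Poles: s₁ = -0.8832, s₂ = -18.1168.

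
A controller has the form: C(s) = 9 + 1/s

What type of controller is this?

This is a Proportional-Integral (PI) controller.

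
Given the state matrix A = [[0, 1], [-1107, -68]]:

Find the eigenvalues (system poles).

det(A - λI) = λ² - (-68)λ + 1107 = (λ - (-41))(λ - (-27)). Eigenvalues: -41, -27.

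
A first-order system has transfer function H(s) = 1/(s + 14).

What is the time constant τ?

For H(s) = 1/(s + 1/τ), the pole is at -1/τ = -14, so τ = 1/14 = 0.0714 s.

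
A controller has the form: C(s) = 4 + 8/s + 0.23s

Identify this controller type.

This is a Proportional-Integral-Derivative (PID) controller.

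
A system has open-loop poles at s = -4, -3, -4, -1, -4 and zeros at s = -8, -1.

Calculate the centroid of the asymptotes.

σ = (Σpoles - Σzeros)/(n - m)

σ = (Σpoles - Σzeros)/(n - m) = (-16 - (-9))/(5 - 2) = -7/3 = -2.33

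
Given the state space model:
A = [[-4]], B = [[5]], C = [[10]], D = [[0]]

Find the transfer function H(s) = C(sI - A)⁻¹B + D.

(sI - A)⁻¹ = 1/(s + 4). H(s) = 10 × 5/(s + 4) + 0 = 50/(s + 4).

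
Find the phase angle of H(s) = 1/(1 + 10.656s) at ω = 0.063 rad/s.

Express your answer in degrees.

Phase = -arctan(ωτ) = -arctan(0.063 × 10.656) = -33.9°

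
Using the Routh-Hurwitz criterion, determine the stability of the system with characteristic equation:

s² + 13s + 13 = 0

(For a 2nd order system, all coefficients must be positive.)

Coefficients: 1, 13, 13. All positive, so system is stable.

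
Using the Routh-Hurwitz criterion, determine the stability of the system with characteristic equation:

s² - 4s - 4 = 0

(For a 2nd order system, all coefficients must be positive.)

Coefficients: 1, -4, -4. b=-4, c=-4 not positive, so system is unstable.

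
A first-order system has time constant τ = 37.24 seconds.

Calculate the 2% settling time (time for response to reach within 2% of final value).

For first-order system, 2% settling time ≈ 4τ = 4 × 37.24 = 148.96 s.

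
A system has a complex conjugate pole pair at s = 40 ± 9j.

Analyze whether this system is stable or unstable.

Real part of poles is 40 (> 0, right half-plane). Unstable.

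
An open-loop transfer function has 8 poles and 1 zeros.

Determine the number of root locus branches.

Root locus has n branches where n = number of poles = 8.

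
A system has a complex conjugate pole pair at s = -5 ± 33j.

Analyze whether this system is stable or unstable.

Real part of poles is -5 (< 0, left half-plane). Stable.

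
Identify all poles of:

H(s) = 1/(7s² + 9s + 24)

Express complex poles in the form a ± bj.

Discriminant = 9² - 4×7×24 = 81 - 672 = -591 < 0, so the poles are a complex conjugate pair s = (-9 ± j√591)/(2×7). Real part = -9/(2×7) = -9/14 ≈ -0.6429; imaginary part = ±√591/(2×7) ≈ 1.7365. Poles: s = -0.6429 ± 1.7365j.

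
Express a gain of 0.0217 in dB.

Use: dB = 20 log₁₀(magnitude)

dB = 20 log₁₀(0.0217) = -33.3 dB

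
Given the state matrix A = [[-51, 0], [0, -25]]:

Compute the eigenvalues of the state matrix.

For diagonal matrix, eigenvalues are diagonal entries: λ₁ = -51, λ₂ = -25.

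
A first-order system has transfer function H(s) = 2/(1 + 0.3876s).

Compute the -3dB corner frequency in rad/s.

Corner frequency = 1/τ = 1/0.3876 = 2.58 rad/s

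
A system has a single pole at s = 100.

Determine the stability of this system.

Pole at s = 100 is in the right half-plane. Unstable.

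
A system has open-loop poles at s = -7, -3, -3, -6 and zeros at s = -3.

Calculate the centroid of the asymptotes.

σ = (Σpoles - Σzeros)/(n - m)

σ = (Σpoles - Σzeros)/(n - m) = (-19 - (-3))/(4 - 1) = -16/3 = -5.33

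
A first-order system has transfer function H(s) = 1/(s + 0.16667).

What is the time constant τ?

For H(s) = 1/(s + 1/τ), the pole is at -1/τ = -0.16667, so τ = 1/0.16667 = 6 s.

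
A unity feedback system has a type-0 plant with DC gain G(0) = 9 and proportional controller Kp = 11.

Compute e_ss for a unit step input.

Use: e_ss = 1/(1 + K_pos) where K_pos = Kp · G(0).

K_pos = Kp · G(0) = 11 × 9 = 99. e_ss = 1/(1 + 99) = 0.01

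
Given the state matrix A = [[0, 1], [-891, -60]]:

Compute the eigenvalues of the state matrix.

det(A - λI) = λ² - (-60)λ + 891 = (λ - (-27))(λ - (-33)). Eigenvalues: -27, -33.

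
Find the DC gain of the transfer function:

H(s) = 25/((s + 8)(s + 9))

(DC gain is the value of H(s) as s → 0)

DC gain = H(0) = 25/(8 × 9) = 25/72 = 0.3472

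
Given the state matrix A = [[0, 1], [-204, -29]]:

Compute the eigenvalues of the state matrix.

det(A - λI) = λ² - (-29)λ + 204 = (λ - (-17))(λ - (-12)). Eigenvalues: -17, -12.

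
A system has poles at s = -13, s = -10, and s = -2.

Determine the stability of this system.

All poles are in the left half-plane. System is stable.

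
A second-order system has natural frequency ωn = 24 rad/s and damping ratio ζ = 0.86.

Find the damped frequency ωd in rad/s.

ωd = ωn√(1 - ζ²) = 24√(1 - 0.86²) = 12.25 rad/s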